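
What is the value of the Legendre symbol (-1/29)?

1

First reduce: -1 ≡ 28 (mod 29).
Pull out 2^2: since 29 ≡ 5 (mod 8), (2/29) = -1, so (2/29)^2 = +1.
Reciprocity: 7 ≡ 3 and 29 ≡ 1 (mod 4), so (7/29) = +(29/7).
Reduce top mod 7: now compute (1/7).
Reached (1/7) = 1. Collecting the sign flips along the way, the symbol is +1.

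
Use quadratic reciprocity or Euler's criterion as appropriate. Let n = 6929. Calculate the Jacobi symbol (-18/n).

1

First reduce: -18 ≡ 6911 (mod 6929).
Reciprocity: 6911 ≡ 3 and 6929 ≡ 1 (mod 4), so (6911/6929) = +(6929/6911).
Reduce top mod 6911: now compute (18/6911).
Pull out 2: since 6911 ≡ 7 (mod 8), (2/6911) = +1.
Reciprocity: 9 ≡ 1 and 6911 ≡ 3 (mod 4), so (9/6911) = +(6911/9).
Reduce top mod 9: now compute (8/9).
Pull out 2^3: since 9 ≡ 1 (mod 8), (2/9) = +1, so (2/9)^3 = +1.
Reached (1/9) = 1. Collecting the sign flips along the way, the symbol is +1.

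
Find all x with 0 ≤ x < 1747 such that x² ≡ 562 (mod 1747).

193, 1554

Since 1747 ≡ 3 (mod 4), a square root of 562 is 562^((1747+1)/4) = 562^437 mod 1747.
Repeated squaring: 562^2≡1384, 562^4≡744, 562^8≡1484, 562^16≡1036, 562^32≡638, 562^64≡1740, 562^128≡49, 562^256≡654 (mod 1747).
562^437 = 562^(256+128+32+16+4+1) ≡ 1554 (mod 1747).
Check: 1554² = 2414916 ≡ 562 (mod 1747). The two roots are 193 and 1554.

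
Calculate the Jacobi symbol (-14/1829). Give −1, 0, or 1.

-1

First reduce: -14 ≡ 1815 (mod 1829).
Reciprocity: 1815 ≡ 3 and 1829 ≡ 1 (mod 4), so (1815/1829) = +(1829/1815).
Reduce top mod 1815: now compute (14/1815).
Pull out 2: since 1815 ≡ 7 (mod 8), (2/1815) = +1.
Reciprocity: 7 ≡ 3 and 1815 ≡ 3 (mod 4), so (7/1815) = −(1815/7).
Reduce top mod 7: now compute (2/7).
Pull out 2: since 7 ≡ 7 (mod 8), (2/7) = +1.
Reached (1/7) = 1. Collecting the sign flips along the way, the symbol is -1.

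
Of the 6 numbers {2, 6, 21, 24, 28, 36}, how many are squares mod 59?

3

(2/59) = -1 → non-residue.
(6/59) = -1 → non-residue.
(21/59) = +1 → QR.
(24/59) = -1 → non-residue.
(28/59) = +1 → QR.
(36/59) = +1 → QR.
Total quadratic residues among the 6: 3.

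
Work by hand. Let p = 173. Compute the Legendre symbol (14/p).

1

Pull out 2: since 173 ≡ 5 (mod 8), (2/173) = -1.
Reciprocity: 7 ≡ 3 and 173 ≡ 1 (mod 4), so (7/173) = +(173/7).
Reduce top mod 7: now compute (5/7).
Reciprocity: 5 ≡ 1 and 7 ≡ 3 (mod 4), so (5/7) = +(7/5).
Reduce top mod 5: now compute (2/5).
Pull out 2: since 5 ≡ 5 (mod 8), (2/5) = -1.
Reached (1/5) = 1. Collecting the sign flips along the way, the symbol is +1.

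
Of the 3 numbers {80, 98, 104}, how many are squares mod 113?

2

(80/113) = -1 → non-residue.
(98/113) = +1 → QR.
(104/113) = +1 → QR.
Total quadratic residues among the 3: 2.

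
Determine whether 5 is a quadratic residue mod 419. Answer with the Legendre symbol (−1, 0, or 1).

Reciprocity: 5 ≡ 1 and 419 ≡ 3 (mod 4), so (5/419) = +(419/5).
Reduce top mod 5: now compute (4/5).
Pull out 2^2: since 5 ≡ 5 (mod 8), (2/5) = -1, so (2/5)^2 = +1.
Reached (1/5) = 1. Collecting the sign flips along the way, the symbol is +1.

1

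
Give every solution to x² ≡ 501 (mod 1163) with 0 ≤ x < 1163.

567, 596

Since 1163 ≡ 3 (mod 4), a square root of 501 is 501^((1163+1)/4) = 501^291 mod 1163.
Repeated squaring: 501^2≡956, 501^4≡981, 501^8≡560, 501^16≡753, 501^32≡628, 501^64≡127, 501^128≡1010, 501^256≡149 (mod 1163).
501^291 = 501^(256+32+2+1) ≡ 596 (mod 1163).
Check: 596² = 355216 ≡ 501 (mod 1163). The two roots are 567 and 596.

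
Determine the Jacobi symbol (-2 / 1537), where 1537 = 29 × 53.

First reduce: -2 ≡ 1535 (mod 1537).
Reciprocity: 1535 ≡ 3 and 1537 ≡ 1 (mod 4), so (1535/1537) = +(1537/1535).
Reduce top mod 1535: now compute (2/1535).
Pull out 2: since 1535 ≡ 7 (mod 8), (2/1535) = +1.
Reached (1/1535) = 1. Collecting the sign flips along the way, the symbol is +1.

1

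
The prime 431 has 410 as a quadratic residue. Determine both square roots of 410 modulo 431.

Since 431 ≡ 3 (mod 4), a square root of 410 is 410^((431+1)/4) = 410^108 mod 431.
Repeated squaring: 410^2≡10, 410^4≡100, 410^8≡87, 410^16≡242, 410^32≡379, 410^64≡118 (mod 431).
410^108 = 410^(64+32+8+4) ≡ 29 (mod 431).
Check: 29² = 841 ≡ 410 (mod 431). The two roots are 29 and 402.

29, 402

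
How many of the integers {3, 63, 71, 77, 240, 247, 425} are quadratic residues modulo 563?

(3/563) = +1 → QR.
(63/563) = +1 → QR.
(71/563) = +1 → QR.
(77/563) = +1 → QR.
(240/563) = -1 → non-residue.
(247/563) = +1 → QR.
(425/563) = +1 → QR.
Total quadratic residues among the 7: 6.

6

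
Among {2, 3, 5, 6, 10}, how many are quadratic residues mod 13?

(2/13) = -1 → non-residue.
(3/13) = +1 → QR.
(5/13) = -1 → non-residue.
(6/13) = -1 → non-residue.
(10/13) = +1 → QR.
Total quadratic residues among the 5: 2.

2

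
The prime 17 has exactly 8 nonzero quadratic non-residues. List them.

3, 5, 6, 7, 10, 11, 12, 14

Square k = 1,…,8 (k and 17−k give the same square):
1²=1, 2²=4, 3²=9, 4²=16, 5²≡8, 6²≡2, 7²≡15, 8²≡13 (mod 17).
The residues are {1, 2, 4, 8, 9, 13, 15, 16}; the non-residues are the remaining 8 nonzero classes.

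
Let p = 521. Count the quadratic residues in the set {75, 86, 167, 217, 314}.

0

(75/521) = -1 → non-residue.
(86/521) = -1 → non-residue.
(167/521) = -1 → non-residue.
(217/521) = -1 → non-residue.
(314/521) = -1 → non-residue.
Total quadratic residues among the 5: 0.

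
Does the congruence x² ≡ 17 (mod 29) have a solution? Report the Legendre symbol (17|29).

Reciprocity: 17 ≡ 1 and 29 ≡ 1 (mod 4), so (17/29) = +(29/17).
Reduce top mod 17: now compute (12/17).
Pull out 2^2: since 17 ≡ 1 (mod 8), (2/17) = +1, so (2/17)^2 = +1.
Reciprocity: 3 ≡ 3 and 17 ≡ 1 (mod 4), so (3/17) = +(17/3).
Reduce top mod 3: now compute (2/3).
Pull out 2: since 3 ≡ 3 (mod 8), (2/3) = -1.
Reached (1/3) = 1. Collecting the sign flips along the way, the symbol is -1.

-1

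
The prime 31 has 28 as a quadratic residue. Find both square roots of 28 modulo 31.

11, 20

Since 31 ≡ 3 (mod 4), a square root of 28 is 28^((31+1)/4) = 28^8 mod 31.
Repeated squaring: 28^2≡9, 28^4≡19, 28^8≡20 (mod 31).
28^8 = 28^(8) ≡ 20 (mod 31).
Check: 20² = 400 ≡ 28 (mod 31). The two roots are 11 and 20.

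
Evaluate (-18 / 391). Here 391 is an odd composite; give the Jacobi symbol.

First reduce: -18 ≡ 373 (mod 391).
Reciprocity: 373 ≡ 1 and 391 ≡ 3 (mod 4), so (373/391) = +(391/373).
Reduce top mod 373: now compute (18/373).
Pull out 2: since 373 ≡ 5 (mod 8), (2/373) = -1.
Reciprocity: 9 ≡ 1 and 373 ≡ 1 (mod 4), so (9/373) = +(373/9).
Reduce top mod 9: now compute (4/9).
Pull out 2^2: since 9 ≡ 1 (mod 8), (2/9) = +1, so (2/9)^2 = +1.
Reached (1/9) = 1. Collecting the sign flips along the way, the symbol is -1.

-1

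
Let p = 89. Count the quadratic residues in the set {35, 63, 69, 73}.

2

(35/89) = -1 → non-residue.
(63/89) = -1 → non-residue.
(69/89) = +1 → QR.
(73/89) = +1 → QR.
Total quadratic residues among the 4: 2.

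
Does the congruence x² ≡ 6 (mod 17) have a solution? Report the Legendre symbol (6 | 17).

Pull out 2: since 17 ≡ 1 (mod 8), (2/17) = +1.
Reciprocity: 3 ≡ 3 and 17 ≡ 1 (mod 4), so (3/17) = +(17/3).
Reduce top mod 3: now compute (2/3).
Pull out 2: since 3 ≡ 3 (mod 8), (2/3) = -1.
Reached (1/3) = 1. Collecting the sign flips along the way, the symbol is -1.

-1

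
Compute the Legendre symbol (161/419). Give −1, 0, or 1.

1

Reciprocity: 161 ≡ 1 and 419 ≡ 3 (mod 4), so (161/419) = +(419/161).
Reduce top mod 161: now compute (97/161).
Reciprocity: 97 ≡ 1 and 161 ≡ 1 (mod 4), so (97/161) = +(161/97).
Reduce top mod 97: now compute (64/97).
Pull out 2^6: since 97 ≡ 1 (mod 8), (2/97) = +1, so (2/97)^6 = +1.
Reached (1/97) = 1. Collecting the sign flips along the way, the symbol is +1.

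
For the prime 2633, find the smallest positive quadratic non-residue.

3

(2/2633) = +1, so 2 is a residue.
(3/2633) = −1, so 3 is the smallest positive non-residue mod 2633.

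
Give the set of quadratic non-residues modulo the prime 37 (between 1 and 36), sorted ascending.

2 5 6 8 13 14 15 17 18 19 20 22 23 24 29 31 32 35

Square k = 1,…,18 (k and 37−k give the same square):
1²=1, 2²=4, 3²=9, 4²=16, 5²=25, 6²=36, 7²≡12, 8²≡27, 9²≡7, 10²≡26, 11²≡10, 12²≡33, 13²≡21, 14²≡11, 15²≡3, 16²≡34, 17²≡30, 18²≡28 (mod 37).
The residues are {1, 3, 4, 7, 9, 10, 11, 12, 16, 21, 25, 26, 27, 28, 30, 33, 34, 36}; the non-residues are the remaining 18 nonzero classes.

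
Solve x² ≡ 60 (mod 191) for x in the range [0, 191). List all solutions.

92, 99

Since 191 ≡ 3 (mod 4), a square root of 60 is 60^((191+1)/4) = 60^48 mod 191.
Repeated squaring: 60^2≡162, 60^4≡77, 60^8≡8, 60^16≡64, 60^32≡85 (mod 191).
60^48 = 60^(32+16) ≡ 92 (mod 191).
Check: 92² = 8464 ≡ 60 (mod 191). The two roots are 92 and 99.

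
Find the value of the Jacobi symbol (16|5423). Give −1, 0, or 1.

1

Pull out 2^4: since 5423 ≡ 7 (mod 8), (2/5423) = +1, so (2/5423)^4 = +1.
Reached (1/5423) = 1. Collecting the sign flips along the way, the symbol is +1.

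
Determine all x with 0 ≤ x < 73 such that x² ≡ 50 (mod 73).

14, 59

73 ≡ 1 (mod 4), so we find a root by search.
Trying successive values, 14² = 196 ≡ 50 (mod 73). The other root is 73 − 14 = 59.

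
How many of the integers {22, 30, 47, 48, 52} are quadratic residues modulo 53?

(22/53) = -1 → non-residue.
(30/53) = -1 → non-residue.
(47/53) = +1 → QR.
(48/53) = -1 → non-residue.
(52/53) = +1 → QR.
Total quadratic residues among the 5: 2.

2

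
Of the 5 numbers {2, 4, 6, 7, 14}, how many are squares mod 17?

(2/17) = +1 → QR.
(4/17) = +1 → QR.
(6/17) = -1 → non-residue.
(7/17) = -1 → non-residue.
(14/17) = -1 → non-residue.
Total quadratic residues among the 5: 2.

2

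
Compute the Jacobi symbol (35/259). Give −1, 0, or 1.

0

Reciprocity: 35 ≡ 3 and 259 ≡ 3 (mod 4), so (35/259) = −(259/35).
Reduce top mod 35: now compute (14/35).
Pull out 2: since 35 ≡ 3 (mod 8), (2/35) = -1.
Reciprocity: 7 ≡ 3 and 35 ≡ 3 (mod 4), so (7/35) = −(35/7).
Reduce top mod 7: now compute (0/7).
Top reduces to 0: gcd > 1, so the symbol is 0.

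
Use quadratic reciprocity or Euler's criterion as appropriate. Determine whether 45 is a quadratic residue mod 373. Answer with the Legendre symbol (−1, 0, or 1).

-1

Reciprocity: 45 ≡ 1 and 373 ≡ 1 (mod 4), so (45/373) = +(373/45).
Reduce top mod 45: now compute (13/45).
Reciprocity: 13 ≡ 1 and 45 ≡ 1 (mod 4), so (13/45) = +(45/13).
Reduce top mod 13: now compute (6/13).
Pull out 2: since 13 ≡ 5 (mod 8), (2/13) = -1.
Reciprocity: 3 ≡ 3 and 13 ≡ 1 (mod 4), so (3/13) = +(13/3).
Reduce top mod 3: now compute (1/3).
Reached (1/3) = 1. Collecting the sign flips along the way, the symbol is -1.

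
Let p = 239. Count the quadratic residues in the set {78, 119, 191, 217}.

0

(78/239) = -1 → non-residue.
(119/239) = -1 → non-residue.
(191/239) = -1 → non-residue.
(217/239) = -1 → non-residue.
Total quadratic residues among the 4: 0.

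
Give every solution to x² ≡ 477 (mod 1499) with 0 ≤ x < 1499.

615, 884

Since 1499 ≡ 3 (mod 4), a square root of 477 is 477^((1499+1)/4) = 477^375 mod 1499.
Repeated squaring: 477^2≡1180, 477^4≡1328, 477^8≡760, 477^16≡485, 477^32≡1381, 477^64≡433, 477^128≡114, 477^256≡1004 (mod 1499).
477^375 = 477^(256+64+32+16+4+2+1) ≡ 615 (mod 1499).
Check: 615² = 378225 ≡ 477 (mod 1499). The two roots are 615 and 884.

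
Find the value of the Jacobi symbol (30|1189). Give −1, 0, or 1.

Pull out 2: since 1189 ≡ 5 (mod 8), (2/1189) = -1.
Reciprocity: 15 ≡ 3 and 1189 ≡ 1 (mod 4), so (15/1189) = +(1189/15).
Reduce top mod 15: now compute (4/15).
Pull out 2^2: since 15 ≡ 7 (mod 8), (2/15) = +1, so (2/15)^2 = +1.
Reached (1/15) = 1. Collecting the sign flips along the way, the symbol is -1.

-1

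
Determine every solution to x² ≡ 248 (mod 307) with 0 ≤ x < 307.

Since 307 ≡ 3 (mod 4), a square root of 248 is 248^((307+1)/4) = 248^77 mod 307.
Repeated squaring: 248^2≡104, 248^4≡71, 248^8≡129, 248^16≡63, 248^32≡285, 248^64≡177 (mod 307).
248^77 = 248^(64+8+4+1) ≡ 255 (mod 307).
Check: 255² = 65025 ≡ 248 (mod 307). The two roots are 52 and 255.

52, 255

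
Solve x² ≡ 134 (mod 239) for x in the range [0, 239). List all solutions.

96, 143

Since 239 ≡ 3 (mod 4), a square root of 134 is 134^((239+1)/4) = 134^60 mod 239.
Repeated squaring: 134^2≡31, 134^4≡5, 134^8≡25, 134^16≡147, 134^32≡99 (mod 239).
134^60 = 134^(32+16+8+4) ≡ 96 (mod 239).
Check: 96² = 9216 ≡ 134 (mod 239). The two roots are 96 and 143.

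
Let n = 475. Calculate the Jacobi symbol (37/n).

Reciprocity: 37 ≡ 1 and 475 ≡ 3 (mod 4), so (37/475) = +(475/37).
Reduce top mod 37: now compute (31/37).
Reciprocity: 31 ≡ 3 and 37 ≡ 1 (mod 4), so (31/37) = +(37/31).
Reduce top mod 31: now compute (6/31).
Pull out 2: since 31 ≡ 7 (mod 8), (2/31) = +1.
Reciprocity: 3 ≡ 3 and 31 ≡ 3 (mod 4), so (3/31) = −(31/3).
Reduce top mod 3: now compute (1/3).
Reached (1/3) = 1. Collecting the sign flips along the way, the symbol is -1.

-1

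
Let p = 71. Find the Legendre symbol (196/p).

Euler's criterion: (196/71) ≡ 54^35 (mod 71).
54^2 ≡ 5 (mod 71)
54^4 ≡ 25 (mod 71)
54^8 ≡ 57 (mod 71)
54^16 ≡ 54 (mod 71)
54^32 ≡ 5 (mod 71)
54^35 = 54^(32+2+1) ≡ 1 (mod 71).
Result is 1, so (196/71) = 1.

1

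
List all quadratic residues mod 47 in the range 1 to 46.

1 2 3 4 6 7 8 9 12 14 16 17 18 21 24 25 27 28 32 34 36 37 42

Square k = 1,…,23 (k and 47−k give the same square):
1²=1, 2²=4, 3²=9, 4²=16, 5²=25, 6²=36, 7²≡2, 8²≡17, 9²≡34, 10²≡6, 11²≡27, 12²≡3, 13²≡28, 14²≡8, 15²≡37, 16²≡21, 17²≡7, 18²≡42, 19²≡32, 20²≡24, 21²≡18, 22²≡14, 23²≡12 (mod 47).
So the quadratic residues mod 47 are {1, 2, 3, 4, 6, 7, 8, 9, 12, 14, 16, 17, 18, 21, 24, 25, 27, 28, 32, 34, 36, 37, 42}.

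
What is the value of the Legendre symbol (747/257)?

-1

Euler's criterion: (747/257) ≡ 233^128 (mod 257).
233^2 ≡ 62 (mod 257)
233^4 ≡ 246 (mod 257)
233^8 ≡ 121 (mod 257)
233^16 ≡ 249 (mod 257)
233^32 ≡ 64 (mod 257)
233^64 ≡ 241 (mod 257)
233^128 ≡ 256 (mod 257)
233^128 = 233^(128) ≡ 256 (mod 257).
Result is 256 ≡ −1, so (747/257) = −1.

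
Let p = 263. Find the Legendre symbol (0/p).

Top reduces to 0: gcd > 1, so the symbol is 0.

0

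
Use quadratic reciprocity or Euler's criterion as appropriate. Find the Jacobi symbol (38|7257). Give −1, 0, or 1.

Pull out 2: since 7257 ≡ 1 (mod 8), (2/7257) = +1.
Reciprocity: 19 ≡ 3 and 7257 ≡ 1 (mod 4), so (19/7257) = +(7257/19).
Reduce top mod 19: now compute (18/19).
Pull out 2: since 19 ≡ 3 (mod 8), (2/19) = -1.
Reciprocity: 9 ≡ 1 and 19 ≡ 3 (mod 4), so (9/19) = +(19/9).
Reduce top mod 9: now compute (1/9).
Reached (1/9) = 1. Collecting the sign flips along the way, the symbol is -1.

-1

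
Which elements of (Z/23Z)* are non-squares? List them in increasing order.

5, 7, 10, 11, 14, 15, 17, 19, 20, 21, 22

Square k = 1,…,11 (k and 23−k give the same square):
1²=1, 2²=4, 3²=9, 4²=16, 5²≡2, 6²≡13, 7²≡3, 8²≡18, 9²≡12, 10²≡8, 11²≡6 (mod 23).
The residues are {1, 2, 3, 4, 6, 8, 9, 12, 13, 16, 18}; the non-residues are the remaining 11 nonzero classes.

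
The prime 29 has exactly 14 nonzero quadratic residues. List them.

Square k = 1,…,14 (k and 29−k give the same square):
1²=1, 2²=4, 3²=9, 4²=16, 5²=25, 6²≡7, 7²≡20, 8²≡6, 9²≡23, 10²≡13, 11²≡5, 12²≡28, 13²≡24, 14²≡22 (mod 29).
So the quadratic residues mod 29 are {1, 4, 5, 6, 7, 9, 13, 16, 20, 22, 23, 24, 25, 28}.

1, 4, 5, 6, 7, 9, 13, 16, 20, 22, 23, 24, 25, 28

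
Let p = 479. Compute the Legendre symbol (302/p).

Euler's criterion: (302/479) ≡ 302^239 (mod 479).
302^2 ≡ 194 (mod 479)
302^4 ≡ 274 (mod 479)
302^8 ≡ 352 (mod 479)
302^16 ≡ 322 (mod 479)
302^32 ≡ 220 (mod 479)
302^64 ≡ 21 (mod 479)
302^128 ≡ 441 (mod 479)
302^239 = 302^(128+64+32+8+4+2+1) ≡ 1 (mod 479).
Result is 1, so (302/479) = 1.

1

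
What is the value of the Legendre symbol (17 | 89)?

Euler's criterion: (17/89) ≡ 17^44 (mod 89).
17^2 ≡ 22 (mod 89)
17^4 ≡ 39 (mod 89)
17^8 ≡ 8 (mod 89)
17^16 ≡ 64 (mod 89)
17^32 ≡ 2 (mod 89)
17^44 = 17^(32+8+4) ≡ 1 (mod 89).
Result is 1, so (17/89) = 1.

1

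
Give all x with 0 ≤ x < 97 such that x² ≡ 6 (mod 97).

97 ≡ 1 (mod 4), so we find a root by search.
Trying successive values, 43² = 1849 ≡ 6 (mod 97). The other root is 97 − 43 = 54.

43, 54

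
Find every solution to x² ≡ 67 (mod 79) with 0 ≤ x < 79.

Since 79 ≡ 3 (mod 4), a square root of 67 is 67^((79+1)/4) = 67^20 mod 79.
Repeated squaring: 67^2≡65, 67^4≡38, 67^8≡22, 67^16≡10 (mod 79).
67^20 = 67^(16+4) ≡ 64 (mod 79).
Check: 64² = 4096 ≡ 67 (mod 79). The two roots are 15 and 64.

15, 64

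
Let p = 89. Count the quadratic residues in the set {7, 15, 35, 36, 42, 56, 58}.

(7/89) = -1 → non-residue.
(15/89) = -1 → non-residue.
(35/89) = -1 → non-residue.
(36/89) = +1 → QR.
(42/89) = +1 → QR.
(56/89) = -1 → non-residue.
(58/89) = -1 → non-residue.
Total quadratic residues among the 7: 2.

2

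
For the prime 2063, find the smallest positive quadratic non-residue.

5

(2/2063) = +1, so 2 is a residue.
(3/2063) = +1, so 3 is a residue.
(4/2063) = +1, so 4 is a residue.
(5/2063) = −1, so 5 is the smallest positive non-residue mod 2063.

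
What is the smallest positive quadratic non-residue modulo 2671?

(2/2671) = +1, so 2 is a residue.
(3/2671) = −1, so 3 is the smallest positive non-residue mod 2671.

3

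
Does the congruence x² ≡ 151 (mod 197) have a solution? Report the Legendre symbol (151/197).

Euler's criterion: (151/197) ≡ 151^98 (mod 197).
151^2 ≡ 146 (mod 197)
151^4 ≡ 40 (mod 197)
151^8 ≡ 24 (mod 197)
151^16 ≡ 182 (mod 197)
151^32 ≡ 28 (mod 197)
151^64 ≡ 193 (mod 197)
151^98 = 151^(64+32+2) ≡ 196 (mod 197).
Result is 196 ≡ −1, so (151/197) = −1.

-1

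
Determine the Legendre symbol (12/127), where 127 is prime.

Pull out 2^2: since 127 ≡ 7 (mod 8), (2/127) = +1, so (2/127)^2 = +1.
Reciprocity: 3 ≡ 3 and 127 ≡ 3 (mod 4), so (3/127) = −(127/3).
Reduce top mod 3: now compute (1/3).
Reached (1/3) = 1. Collecting the sign flips along the way, the symbol is -1.

-1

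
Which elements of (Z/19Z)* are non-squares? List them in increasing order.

Square k = 1,…,9 (k and 19−k give the same square):
1²=1, 2²=4, 3²=9, 4²=16, 5²≡6, 6²≡17, 7²≡11, 8²≡7, 9²≡5 (mod 19).
The residues are {1, 4, 5, 6, 7, 9, 11, 16, 17}; the non-residues are the remaining 9 nonzero classes.

2 3 8 10 12 13 14 15 18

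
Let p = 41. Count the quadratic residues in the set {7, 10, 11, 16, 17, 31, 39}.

4

(7/41) = -1 → non-residue.
(10/41) = +1 → QR.
(11/41) = -1 → non-residue.
(16/41) = +1 → QR.
(17/41) = -1 → non-residue.
(31/41) = +1 → QR.
(39/41) = +1 → QR.
Total quadratic residues among the 7: 4.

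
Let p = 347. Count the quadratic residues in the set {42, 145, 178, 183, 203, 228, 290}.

3

(42/347) = +1 → QR.
(145/347) = -1 → non-residue.
(178/347) = -1 → non-residue.
(183/347) = +1 → QR.
(203/347) = -1 → non-residue.
(228/347) = -1 → non-residue.
(290/347) = +1 → QR.
Total quadratic residues among the 7: 3.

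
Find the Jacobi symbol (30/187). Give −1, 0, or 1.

-1

Pull out 2: since 187 ≡ 3 (mod 8), (2/187) = -1.
Reciprocity: 15 ≡ 3 and 187 ≡ 3 (mod 4), so (15/187) = −(187/15).
Reduce top mod 15: now compute (7/15).
Reciprocity: 7 ≡ 3 and 15 ≡ 3 (mod 4), so (7/15) = −(15/7).
Reduce top mod 7: now compute (1/7).
Reached (1/7) = 1. Collecting the sign flips along the way, the symbol is -1.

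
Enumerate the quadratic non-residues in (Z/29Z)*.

2 3 8 10 11 12 14 15 17 18 19 21 26 27

Square k = 1,…,14 (k and 29−k give the same square):
1²=1, 2²=4, 3²=9, 4²=16, 5²=25, 6²≡7, 7²≡20, 8²≡6, 9²≡23, 10²≡13, 11²≡5, 12²≡28, 13²≡24, 14²≡22 (mod 29).
The residues are {1, 4, 5, 6, 7, 9, 13, 16, 20, 22, 23, 24, 25, 28}; the non-residues are the remaining 14 nonzero classes.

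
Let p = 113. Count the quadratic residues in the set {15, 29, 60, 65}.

2

(15/113) = +1 → QR.
(29/113) = -1 → non-residue.
(60/113) = +1 → QR.
(65/113) = -1 → non-residue.
Total quadratic residues among the 4: 2.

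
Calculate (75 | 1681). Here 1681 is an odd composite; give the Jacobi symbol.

1

Reciprocity: 75 ≡ 3 and 1681 ≡ 1 (mod 4), so (75/1681) = +(1681/75).
Reduce top mod 75: now compute (31/75).
Reciprocity: 31 ≡ 3 and 75 ≡ 3 (mod 4), so (31/75) = −(75/31).
Reduce top mod 31: now compute (13/31).
Reciprocity: 13 ≡ 1 and 31 ≡ 3 (mod 4), so (13/31) = +(31/13).
Reduce top mod 13: now compute (5/13).
Reciprocity: 5 ≡ 1 and 13 ≡ 1 (mod 4), so (5/13) = +(13/5).
Reduce top mod 5: now compute (3/5).
Reciprocity: 3 ≡ 3 and 5 ≡ 1 (mod 4), so (3/5) = +(5/3).
Reduce top mod 3: now compute (2/3).
Pull out 2: since 3 ≡ 3 (mod 8), (2/3) = -1.
Reached (1/3) = 1. Collecting the sign flips along the way, the symbol is +1.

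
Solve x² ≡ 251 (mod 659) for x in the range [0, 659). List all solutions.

233, 426

Since 659 ≡ 3 (mod 4), a square root of 251 is 251^((659+1)/4) = 251^165 mod 659.
Repeated squaring: 251^2≡396, 251^4≡633, 251^8≡17, 251^16≡289, 251^32≡487, 251^64≡588, 251^128≡428 (mod 659).
251^165 = 251^(128+32+4+1) ≡ 426 (mod 659).
Check: 426² = 181476 ≡ 251 (mod 659). The two roots are 233 and 426.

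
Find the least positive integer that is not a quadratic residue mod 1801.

(2/1801) = +1, so 2 is a residue.
(3/1801) = +1, so 3 is a residue.
(4/1801) = +1, so 4 is a residue.
(5/1801) = +1, so 5 is a residue.
(6/1801) = +1, so 6 is a residue.
(7/1801) = +1, so 7 is a residue.
(8/1801) = +1, so 8 is a residue.
(9/1801) = +1, so 9 is a residue.
(10/1801) = +1, so 10 is a residue.
(11/1801) = −1, so 11 is the smallest positive non-residue mod 1801.

11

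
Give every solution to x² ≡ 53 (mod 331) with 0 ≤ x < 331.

Since 331 ≡ 3 (mod 4), a square root of 53 is 53^((331+1)/4) = 53^83 mod 331.
Repeated squaring: 53^2≡161, 53^4≡103, 53^8≡17, 53^16≡289, 53^32≡109, 53^64≡296 (mod 331).
53^83 = 53^(64+16+2+1) ≡ 265 (mod 331).
Check: 265² = 70225 ≡ 53 (mod 331). The two roots are 66 and 265.

66, 265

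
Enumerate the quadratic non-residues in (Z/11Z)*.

2, 6, 7, 8, 10

Square k = 1,…,5 (k and 11−k give the same square):
1²=1, 2²=4, 3²=9, 4²≡5, 5²≡3 (mod 11).
The residues are {1, 3, 4, 5, 9}; the non-residues are the remaining 5 nonzero classes.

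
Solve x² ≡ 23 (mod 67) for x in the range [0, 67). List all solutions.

31, 36

Since 67 ≡ 3 (mod 4), a square root of 23 is 23^((67+1)/4) = 23^17 mod 67.
Repeated squaring: 23^2≡60, 23^4≡49, 23^8≡56, 23^16≡54 (mod 67).
23^17 = 23^(16+1) ≡ 36 (mod 67).
Check: 36² = 1296 ≡ 23 (mod 67). The two roots are 31 and 36.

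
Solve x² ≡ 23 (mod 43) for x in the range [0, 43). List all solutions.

Since 43 ≡ 3 (mod 4), a square root of 23 is 23^((43+1)/4) = 23^11 mod 43.
Repeated squaring: 23^2≡13, 23^4≡40, 23^8≡9 (mod 43).
23^11 = 23^(8+2+1) ≡ 25 (mod 43).
Check: 25² = 625 ≡ 23 (mod 43). The two roots are 18 and 25.

18, 25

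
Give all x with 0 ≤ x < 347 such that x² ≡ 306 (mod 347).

138, 209

Since 347 ≡ 3 (mod 4), a square root of 306 is 306^((347+1)/4) = 306^87 mod 347.
Repeated squaring: 306^2≡293, 306^4≡140, 306^8≡168, 306^16≡117, 306^32≡156, 306^64≡46 (mod 347).
306^87 = 306^(64+16+4+2+1) ≡ 138 (mod 347).
Check: 138² = 19044 ≡ 306 (mod 347). The two roots are 138 and 209.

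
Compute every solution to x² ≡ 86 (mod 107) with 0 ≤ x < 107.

Since 107 ≡ 3 (mod 4), a square root of 86 is 86^((107+1)/4) = 86^27 mod 107.
Repeated squaring: 86^2≡13, 86^4≡62, 86^8≡99, 86^16≡64 (mod 107).
86^27 = 86^(16+8+2+1) ≡ 34 (mod 107).
Check: 34² = 1156 ≡ 86 (mod 107). The two roots are 34 and 73.

34, 73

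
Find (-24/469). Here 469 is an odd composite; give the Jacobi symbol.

-1

First reduce: -24 ≡ 445 (mod 469).
Reciprocity: 445 ≡ 1 and 469 ≡ 1 (mod 4), so (445/469) = +(469/445).
Reduce top mod 445: now compute (24/445).
Pull out 2^3: since 445 ≡ 5 (mod 8), (2/445) = -1, so (2/445)^3 = -1.
Reciprocity: 3 ≡ 3 and 445 ≡ 1 (mod 4), so (3/445) = +(445/3).
Reduce top mod 3: now compute (1/3).
Reached (1/3) = 1. Collecting the sign flips along the way, the symbol is -1.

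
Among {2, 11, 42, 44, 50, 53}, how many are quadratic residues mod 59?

(2/59) = -1 → non-residue.
(11/59) = -1 → non-residue.
(42/59) = -1 → non-residue.
(44/59) = -1 → non-residue.
(50/59) = -1 → non-residue.
(53/59) = +1 → QR.
Total quadratic residues among the 6: 1.

1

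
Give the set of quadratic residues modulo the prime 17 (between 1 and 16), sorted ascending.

Square k = 1,…,8 (k and 17−k give the same square):
1²=1, 2²=4, 3²=9, 4²=16, 5²≡8, 6²≡2, 7²≡15, 8²≡13 (mod 17).
So the quadratic residues mod 17 are {1, 2, 4, 8, 9, 13, 15, 16}.

1, 2, 4, 8, 9, 13, 15, 16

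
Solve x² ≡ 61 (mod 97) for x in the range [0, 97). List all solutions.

97 ≡ 1 (mod 4), so we find a root by search.
Trying successive values, 35² = 1225 ≡ 61 (mod 97). The other root is 97 − 35 = 62.

35, 62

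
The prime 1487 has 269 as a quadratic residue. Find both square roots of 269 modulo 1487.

140, 1347

Since 1487 ≡ 3 (mod 4), a square root of 269 is 269^((1487+1)/4) = 269^372 mod 1487.
Repeated squaring: 269^2≡985, 269^4≡701, 269^8≡691, 269^16≡154, 269^32≡1411, 269^64≡1315, 269^128≡1331, 269^256≡544 (mod 1487).
269^372 = 269^(256+64+32+16+4) ≡ 1347 (mod 1487).
Check: 1347² = 1814409 ≡ 269 (mod 1487). The two roots are 140 and 1347.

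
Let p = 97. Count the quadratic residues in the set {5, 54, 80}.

(5/97) = -1 → non-residue.
(54/97) = +1 → QR.
(80/97) = -1 → non-residue.
Total quadratic residues among the 3: 1.

1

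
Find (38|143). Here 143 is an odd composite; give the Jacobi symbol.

1

Pull out 2: since 143 ≡ 7 (mod 8), (2/143) = +1.
Reciprocity: 19 ≡ 3 and 143 ≡ 3 (mod 4), so (19/143) = −(143/19).
Reduce top mod 19: now compute (10/19).
Pull out 2: since 19 ≡ 3 (mod 8), (2/19) = -1.
Reciprocity: 5 ≡ 1 and 19 ≡ 3 (mod 4), so (5/19) = +(19/5).
Reduce top mod 5: now compute (4/5).
Pull out 2^2: since 5 ≡ 5 (mod 8), (2/5) = -1, so (2/5)^2 = +1.
Reached (1/5) = 1. Collecting the sign flips along the way, the symbol is +1.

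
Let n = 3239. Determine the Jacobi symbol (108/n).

1

Pull out 2^2: since 3239 ≡ 7 (mod 8), (2/3239) = +1, so (2/3239)^2 = +1.
Reciprocity: 27 ≡ 3 and 3239 ≡ 3 (mod 4), so (27/3239) = −(3239/27).
Reduce top mod 27: now compute (26/27).
Pull out 2: since 27 ≡ 3 (mod 8), (2/27) = -1.
Reciprocity: 13 ≡ 1 and 27 ≡ 3 (mod 4), so (13/27) = +(27/13).
Reduce top mod 13: now compute (1/13).
Reached (1/13) = 1. Collecting the sign flips along the way, the symbol is +1.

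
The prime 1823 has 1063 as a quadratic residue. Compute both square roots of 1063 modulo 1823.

Since 1823 ≡ 3 (mod 4), a square root of 1063 is 1063^((1823+1)/4) = 1063^456 mod 1823.
Repeated squaring: 1063^2≡1532, 1063^4≡823, 1063^8≡996, 1063^16≡304, 1063^32≡1266, 1063^64≡339, 1063^128≡72, 1063^256≡1538 (mod 1823).
1063^456 = 1063^(256+128+64+8) ≡ 637 (mod 1823).
Check: 637² = 405769 ≡ 1063 (mod 1823). The two roots are 637 and 1186.

637, 1186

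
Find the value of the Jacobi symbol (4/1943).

1

Pull out 2^2: since 1943 ≡ 7 (mod 8), (2/1943) = +1, so (2/1943)^2 = +1.
Reached (1/1943) = 1. Collecting the sign flips along the way, the symbol is +1.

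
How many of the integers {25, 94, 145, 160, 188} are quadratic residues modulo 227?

(25/227) = +1 → QR.
(94/227) = -1 → non-residue.
(145/227) = -1 → non-residue.
(160/227) = +1 → QR.
(188/227) = +1 → QR.
Total quadratic residues among the 5: 3.

3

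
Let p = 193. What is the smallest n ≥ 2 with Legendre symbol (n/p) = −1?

5

(2/193) = +1, so 2 is a residue.
(3/193) = +1, so 3 is a residue.
(4/193) = +1, so 4 is a residue.
(5/193) = −1, so 5 is the smallest positive non-residue mod 193.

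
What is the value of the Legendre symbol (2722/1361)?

First reduce: 2722 ≡ 0 (mod 1361).
Top reduces to 0: gcd > 1, so the symbol is 0.

0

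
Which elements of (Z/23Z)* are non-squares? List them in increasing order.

Square k = 1,…,11 (k and 23−k give the same square):
1²=1, 2²=4, 3²=9, 4²=16, 5²≡2, 6²≡13, 7²≡3, 8²≡18, 9²≡12, 10²≡8, 11²≡6 (mod 23).
The residues are {1, 2, 3, 4, 6, 8, 9, 12, 13, 16, 18}; the non-residues are the remaining 11 nonzero classes.

5,7,10,11,14,15,17,19,20,21,22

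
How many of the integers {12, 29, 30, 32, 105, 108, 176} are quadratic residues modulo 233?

4

(12/233) = -1 → non-residue.
(29/233) = +1 → QR.
(30/233) = +1 → QR.
(32/233) = +1 → QR.
(105/233) = +1 → QR.
(108/233) = -1 → non-residue.
(176/233) = -1 → non-residue.
Total quadratic residues among the 7: 4.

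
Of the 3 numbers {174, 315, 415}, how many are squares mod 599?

1

(174/599) = -1 → non-residue.
(315/599) = -1 → non-residue.
(415/599) = +1 → QR.
Total quadratic residues among the 3: 1.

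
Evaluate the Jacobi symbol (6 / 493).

Pull out 2: since 493 ≡ 5 (mod 8), (2/493) = -1.
Reciprocity: 3 ≡ 3 and 493 ≡ 1 (mod 4), so (3/493) = +(493/3).
Reduce top mod 3: now compute (1/3).
Reached (1/3) = 1. Collecting the sign flips along the way, the symbol is -1.

-1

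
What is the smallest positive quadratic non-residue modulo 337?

(2/337) = +1, so 2 is a residue.
(3/337) = +1, so 3 is a residue.
(4/337) = +1, so 4 is a residue.
(5/337) = −1, so 5 is the smallest positive non-residue mod 337.

5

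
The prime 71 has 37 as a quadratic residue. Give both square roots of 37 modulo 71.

26, 45

Since 71 ≡ 3 (mod 4), a square root of 37 is 37^((71+1)/4) = 37^18 mod 71.
Repeated squaring: 37^2≡20, 37^4≡45, 37^8≡37, 37^16≡20 (mod 71).
37^18 = 37^(16+2) ≡ 45 (mod 71).
Check: 45² = 2025 ≡ 37 (mod 71). The two roots are 26 and 45.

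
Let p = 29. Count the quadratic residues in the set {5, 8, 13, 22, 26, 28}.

(5/29) = +1 → QR.
(8/29) = -1 → non-residue.
(13/29) = +1 → QR.
(22/29) = +1 → QR.
(26/29) = -1 → non-residue.
(28/29) = +1 → QR.
Total quadratic residues among the 6: 4.

4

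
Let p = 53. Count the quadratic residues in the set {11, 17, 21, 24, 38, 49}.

(11/53) = +1 → QR.
(17/53) = +1 → QR.
(21/53) = -1 → non-residue.
(24/53) = +1 → QR.
(38/53) = +1 → QR.
(49/53) = +1 → QR.
Total quadratic residues among the 6: 5.

5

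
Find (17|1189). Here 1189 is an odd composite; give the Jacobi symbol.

1

Reciprocity: 17 ≡ 1 and 1189 ≡ 1 (mod 4), so (17/1189) = +(1189/17).
Reduce top mod 17: now compute (16/17).
Pull out 2^4: since 17 ≡ 1 (mod 8), (2/17) = +1, so (2/17)^4 = +1.
Reached (1/17) = 1. Collecting the sign flips along the way, the symbol is +1.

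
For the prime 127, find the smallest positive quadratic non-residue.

3

(2/127) = +1, so 2 is a residue.
(3/127) = −1, so 3 is the smallest positive non-residue mod 127.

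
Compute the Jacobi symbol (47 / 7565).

-1

Reciprocity: 47 ≡ 3 and 7565 ≡ 1 (mod 4), so (47/7565) = +(7565/47).
Reduce top mod 47: now compute (45/47).
Reciprocity: 45 ≡ 1 and 47 ≡ 3 (mod 4), so (45/47) = +(47/45).
Reduce top mod 45: now compute (2/45).
Pull out 2: since 45 ≡ 5 (mod 8), (2/45) = -1.
Reached (1/45) = 1. Collecting the sign flips along the way, the symbol is -1.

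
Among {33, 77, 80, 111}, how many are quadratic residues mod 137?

1

(33/137) = -1 → non-residue.
(77/137) = +1 → QR.
(80/137) = -1 → non-residue.
(111/137) = -1 → non-residue.
Total quadratic residues among the 4: 1.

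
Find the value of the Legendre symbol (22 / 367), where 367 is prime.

Euler's criterion: (22/367) ≡ 22^183 (mod 367).
22^2 ≡ 117 (mod 367)
22^4 ≡ 110 (mod 367)
22^8 ≡ 356 (mod 367)
22^16 ≡ 121 (mod 367)
22^32 ≡ 328 (mod 367)
22^64 ≡ 53 (mod 367)
22^128 ≡ 240 (mod 367)
22^183 = 22^(128+32+16+4+2+1) ≡ 366 (mod 367).
Result is 366 ≡ −1, so (22/367) = −1.

-1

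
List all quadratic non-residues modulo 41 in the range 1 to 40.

Square k = 1,…,20 (k and 41−k give the same square):
1²=1, 2²=4, 3²=9, 4²=16, 5²=25, 6²=36, 7²≡8, 8²≡23, 9²≡40, 10²≡18, 11²≡39, 12²≡21, 13²≡5, 14²≡32, 15²≡20, 16²≡10, 17²≡2, 18²≡37, 19²≡33, 20²≡31 (mod 41).
The residues are {1, 2, 4, 5, 8, 9, 10, 16, 18, 20, 21, 23, 25, 31, 32, 33, 36, 37, 39, 40}; the non-residues are the remaining 20 nonzero classes.

3, 6, 7, 11, 12, 13, 14, 15, 17, 19, 22, 24, 26, 27, 28, 29, 30, 34, 35, 38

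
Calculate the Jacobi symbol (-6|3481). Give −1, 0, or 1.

1

First reduce: -6 ≡ 3475 (mod 3481).
Reciprocity: 3475 ≡ 3 and 3481 ≡ 1 (mod 4), so (3475/3481) = +(3481/3475).
Reduce top mod 3475: now compute (6/3475).
Pull out 2: since 3475 ≡ 3 (mod 8), (2/3475) = -1.
Reciprocity: 3 ≡ 3 and 3475 ≡ 3 (mod 4), so (3/3475) = −(3475/3).
Reduce top mod 3: now compute (1/3).
Reached (1/3) = 1. Collecting the sign flips along the way, the symbol is +1.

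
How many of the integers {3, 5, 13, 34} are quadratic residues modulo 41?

(3/41) = -1 → non-residue.
(5/41) = +1 → QR.
(13/41) = -1 → non-residue.
(34/41) = -1 → non-residue.
Total quadratic residues among the 4: 1.

1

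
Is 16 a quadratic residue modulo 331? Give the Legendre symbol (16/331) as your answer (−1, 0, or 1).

Pull out 2^4: since 331 ≡ 3 (mod 8), (2/331) = -1, so (2/331)^4 = +1.
Reached (1/331) = 1. Collecting the sign flips along the way, the symbol is +1.

1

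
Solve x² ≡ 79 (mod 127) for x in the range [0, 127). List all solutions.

Since 127 ≡ 3 (mod 4), a square root of 79 is 79^((127+1)/4) = 79^32 mod 127.
Repeated squaring: 79^2≡18, 79^4≡70, 79^8≡74, 79^16≡15, 79^32≡98 (mod 127).
79^32 = 79^(32) ≡ 98 (mod 127).
Check: 98² = 9604 ≡ 79 (mod 127). The two roots are 29 and 98.

29, 98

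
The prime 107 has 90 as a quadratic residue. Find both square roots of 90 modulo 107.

25, 82

Since 107 ≡ 3 (mod 4), a square root of 90 is 90^((107+1)/4) = 90^27 mod 107.
Repeated squaring: 90^2≡75, 90^4≡61, 90^8≡83, 90^16≡41 (mod 107).
90^27 = 90^(16+8+2+1) ≡ 25 (mod 107).
Check: 25² = 625 ≡ 90 (mod 107). The two roots are 25 and 82.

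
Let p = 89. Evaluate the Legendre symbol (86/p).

Pull out 2: since 89 ≡ 1 (mod 8), (2/89) = +1.
Reciprocity: 43 ≡ 3 and 89 ≡ 1 (mod 4), so (43/89) = +(89/43).
Reduce top mod 43: now compute (3/43).
Reciprocity: 3 ≡ 3 and 43 ≡ 3 (mod 4), so (3/43) = −(43/3).
Reduce top mod 3: now compute (1/3).
Reached (1/3) = 1. Collecting the sign flips along the way, the symbol is -1.

-1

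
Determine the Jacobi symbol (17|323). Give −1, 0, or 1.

Reciprocity: 17 ≡ 1 and 323 ≡ 3 (mod 4), so (17/323) = +(323/17).
Reduce top mod 17: now compute (0/17).
Top reduces to 0: gcd > 1, so the symbol is 0.

0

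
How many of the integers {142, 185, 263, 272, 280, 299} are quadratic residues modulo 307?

3

(142/307) = -1 → non-residue.
(185/307) = -1 → non-residue.
(263/307) = -1 → non-residue.
(272/307) = +1 → QR.
(280/307) = +1 → QR.
(299/307) = +1 → QR.
Total quadratic residues among the 6: 3.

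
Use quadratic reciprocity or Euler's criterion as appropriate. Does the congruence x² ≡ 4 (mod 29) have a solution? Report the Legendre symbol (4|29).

Euler's criterion: (4/29) ≡ 4^14 (mod 29).
4^2 ≡ 16 (mod 29)
4^4 ≡ 24 (mod 29)
4^8 ≡ 25 (mod 29)
4^14 = 4^(8+4+2) ≡ 1 (mod 29).
Result is 1, so (4/29) = 1.

1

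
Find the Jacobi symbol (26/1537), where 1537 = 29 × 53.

Pull out 2: since 1537 ≡ 1 (mod 8), (2/1537) = +1.
Reciprocity: 13 ≡ 1 and 1537 ≡ 1 (mod 4), so (13/1537) = +(1537/13).
Reduce top mod 13: now compute (3/13).
Reciprocity: 3 ≡ 3 and 13 ≡ 1 (mod 4), so (3/13) = +(13/3).
Reduce top mod 3: now compute (1/3).
Reached (1/3) = 1. Collecting the sign flips along the way, the symbol is +1.

1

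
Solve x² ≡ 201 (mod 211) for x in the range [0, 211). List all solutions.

74, 137

Since 211 ≡ 3 (mod 4), a square root of 201 is 201^((211+1)/4) = 201^53 mod 211.
Repeated squaring: 201^2≡100, 201^4≡83, 201^8≡137, 201^16≡201, 201^32≡100 (mod 211).
201^53 = 201^(32+16+4+1) ≡ 137 (mod 211).
Check: 137² = 18769 ≡ 201 (mod 211). The two roots are 74 and 137.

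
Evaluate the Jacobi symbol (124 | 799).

1

Pull out 2^2: since 799 ≡ 7 (mod 8), (2/799) = +1, so (2/799)^2 = +1.
Reciprocity: 31 ≡ 3 and 799 ≡ 3 (mod 4), so (31/799) = −(799/31).
Reduce top mod 31: now compute (24/31).
Pull out 2^3: since 31 ≡ 7 (mod 8), (2/31) = +1, so (2/31)^3 = +1.
Reciprocity: 3 ≡ 3 and 31 ≡ 3 (mod 4), so (3/31) = −(31/3).
Reduce top mod 3: now compute (1/3).
Reached (1/3) = 1. Collecting the sign flips along the way, the symbol is +1.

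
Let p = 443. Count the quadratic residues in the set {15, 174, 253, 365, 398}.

(15/443) = -1 → non-residue.
(174/443) = +1 → QR.
(253/443) = +1 → QR.
(365/443) = +1 → QR.
(398/443) = +1 → QR.
Total quadratic residues among the 5: 4.

4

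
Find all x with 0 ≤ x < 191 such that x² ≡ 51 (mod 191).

54, 137

Since 191 ≡ 3 (mod 4), a square root of 51 is 51^((191+1)/4) = 51^48 mod 191.
Repeated squaring: 51^2≡118, 51^4≡172, 51^8≡170, 51^16≡59, 51^32≡43 (mod 191).
51^48 = 51^(32+16) ≡ 54 (mod 191).
Check: 54² = 2916 ≡ 51 (mod 191). The two roots are 54 and 137.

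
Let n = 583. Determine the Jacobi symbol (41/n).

1

Reciprocity: 41 ≡ 1 and 583 ≡ 3 (mod 4), so (41/583) = +(583/41).
Reduce top mod 41: now compute (9/41).
Reciprocity: 9 ≡ 1 and 41 ≡ 1 (mod 4), so (9/41) = +(41/9).
Reduce top mod 9: now compute (5/9).
Reciprocity: 5 ≡ 1 and 9 ≡ 1 (mod 4), so (5/9) = +(9/5).
Reduce top mod 5: now compute (4/5).
Pull out 2^2: since 5 ≡ 5 (mod 8), (2/5) = -1, so (2/5)^2 = +1.
Reached (1/5) = 1. Collecting the sign flips along the way, the symbol is +1.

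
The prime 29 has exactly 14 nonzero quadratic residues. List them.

1, 4, 5, 6, 7, 9, 13, 16, 20, 22, 23, 24, 25, 28

Square k = 1,…,14 (k and 29−k give the same square):
1²=1, 2²=4, 3²=9, 4²=16, 5²=25, 6²≡7, 7²≡20, 8²≡6, 9²≡23, 10²≡13, 11²≡5, 12²≡28, 13²≡24, 14²≡22 (mod 29).
So the quadratic residues mod 29 are {1, 4, 5, 6, 7, 9, 13, 16, 20, 22, 23, 24, 25, 28}.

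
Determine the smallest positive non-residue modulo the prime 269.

2

(2/269) = −1, so 2 is the smallest positive non-residue mod 269.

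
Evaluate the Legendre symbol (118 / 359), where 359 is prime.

-1

Pull out 2: since 359 ≡ 7 (mod 8), (2/359) = +1.
Reciprocity: 59 ≡ 3 and 359 ≡ 3 (mod 4), so (59/359) = −(359/59).
Reduce top mod 59: now compute (5/59).
Reciprocity: 5 ≡ 1 and 59 ≡ 3 (mod 4), so (5/59) = +(59/5).
Reduce top mod 5: now compute (4/5).
Pull out 2^2: since 5 ≡ 5 (mod 8), (2/5) = -1, so (2/5)^2 = +1.
Reached (1/5) = 1. Collecting the sign flips along the way, the symbol is -1.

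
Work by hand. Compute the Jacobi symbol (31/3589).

Reciprocity: 31 ≡ 3 and 3589 ≡ 1 (mod 4), so (31/3589) = +(3589/31).
Reduce top mod 31: now compute (24/31).
Pull out 2^3: since 31 ≡ 7 (mod 8), (2/31) = +1, so (2/31)^3 = +1.
Reciprocity: 3 ≡ 3 and 31 ≡ 3 (mod 4), so (3/31) = −(31/3).
Reduce top mod 3: now compute (1/3).
Reached (1/3) = 1. Collecting the sign flips along the way, the symbol is -1.

-1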